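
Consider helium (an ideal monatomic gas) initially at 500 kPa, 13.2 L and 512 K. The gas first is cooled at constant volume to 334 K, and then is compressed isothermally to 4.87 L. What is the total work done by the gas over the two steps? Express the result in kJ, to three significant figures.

Step 1 (isochoric): W = 0 (constant volume).
After step 1: P = 326.2 kPa (V unchanged).
Step 2 (isothermal): W = P₁V₁ ln(V₂/V₁) = (4305) ln(4.87/13.2) = -4293 J.
W_total = 0 − 4293 = -4293 J.

W_total ≈ -4.29 kJ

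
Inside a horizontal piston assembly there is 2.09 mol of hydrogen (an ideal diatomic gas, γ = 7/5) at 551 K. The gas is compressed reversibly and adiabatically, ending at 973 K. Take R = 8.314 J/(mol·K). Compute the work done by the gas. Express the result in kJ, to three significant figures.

Adiabatic ⇒ Q = 0, so W_by = −ΔU = nCᵥ(T₁ − T₂).
Cᵥ = 5R/2 = 20.79 J/(mol·K).
W = (2.09)(20.79)(551 − 973) = -18332 J.

W ≈ -18.3 kJ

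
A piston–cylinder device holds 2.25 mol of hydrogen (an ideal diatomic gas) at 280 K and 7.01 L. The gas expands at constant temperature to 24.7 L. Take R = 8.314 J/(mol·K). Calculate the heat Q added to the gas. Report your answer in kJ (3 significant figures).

Isothermal ⇒ ΔU = 0, so Q = W = nRT ln(V₂/V₁).
Q = (2.25)(8.314)(280) ln(24.7/7.01) = 5238 × 1.259 = 6597 J.

Q ≈ 6.60 kJ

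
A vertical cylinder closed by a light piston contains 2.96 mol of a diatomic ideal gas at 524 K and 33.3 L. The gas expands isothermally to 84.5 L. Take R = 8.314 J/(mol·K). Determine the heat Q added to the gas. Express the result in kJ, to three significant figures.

Q ≈ 12.0 kJ

Isothermal ⇒ ΔU = 0, so Q = W = nRT ln(V₂/V₁).
Q = (2.96)(8.314)(524) ln(84.5/33.3) = 12895 × 0.9312 = 12008 J.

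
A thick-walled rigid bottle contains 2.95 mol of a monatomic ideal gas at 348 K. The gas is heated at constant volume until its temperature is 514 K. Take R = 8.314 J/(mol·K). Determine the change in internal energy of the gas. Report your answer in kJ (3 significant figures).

Constant volume ⇒ W = 0, so Q = ΔU = nCᵥΔT with Cᵥ = 3R/2 = 12.47 J/(mol·K).
ΔU = (2.95)(12.47)(514 − 348) = 6107 J.

ΔU ≈ 6.11 kJ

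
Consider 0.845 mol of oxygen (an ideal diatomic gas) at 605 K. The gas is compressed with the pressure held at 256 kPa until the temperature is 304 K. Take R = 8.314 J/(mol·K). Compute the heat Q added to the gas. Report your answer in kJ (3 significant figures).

Q ≈ -7.40 kJ

Isobaric: W = nRΔT = (0.845)(8.314)(-301) = -2115 J.
ΔU = nCᵥΔT with Cᵥ = 5R/2: ΔU = (0.845)(20.79)(-301) = -5287 J.
Q = ΔU + W = -5287 − 2115 = -7401 J.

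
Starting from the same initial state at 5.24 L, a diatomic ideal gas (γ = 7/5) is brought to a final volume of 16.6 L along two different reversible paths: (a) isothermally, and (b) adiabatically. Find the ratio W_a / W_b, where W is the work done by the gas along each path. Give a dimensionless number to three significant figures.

W_a / W_b ≈ 1.25

Path (a) isothermal: W = P₁V₁ ln(V₂/V₁) → W_a/(P₁V₁) = 1.153.
Path (b) adiabatic: W = P₁V₁(1 − (V₁/V₂)^(γ−1))/(γ−1) → W_b/(P₁V₁) = 0.9237.
W_a / W_b = 1.153 / 0.9237 = 1.248.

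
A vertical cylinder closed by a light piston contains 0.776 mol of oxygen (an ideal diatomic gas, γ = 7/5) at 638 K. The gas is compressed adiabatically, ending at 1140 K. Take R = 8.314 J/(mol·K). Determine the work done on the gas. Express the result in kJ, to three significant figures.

Adiabatic ⇒ Q = 0, so W_by = −ΔU = nCᵥ(T₁ − T₂).
Cᵥ = 5R/2 = 20.79 J/(mol·K).
W = (0.776)(20.79)(638 − 1140) = -8097 J.
Work on gas = −W_by = 8097 J.

W ≈ 8.10 kJ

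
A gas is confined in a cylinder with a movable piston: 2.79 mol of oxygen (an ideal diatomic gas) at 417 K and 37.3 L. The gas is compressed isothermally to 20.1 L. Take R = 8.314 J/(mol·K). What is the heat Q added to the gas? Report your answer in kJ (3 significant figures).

Isothermal ⇒ ΔU = 0, so Q = W = nRT ln(V₂/V₁).
Q = (2.79)(8.314)(417) ln(20.1/37.3) = 9673 × -0.6183 = -5980 J.

Q ≈ -5.98 kJ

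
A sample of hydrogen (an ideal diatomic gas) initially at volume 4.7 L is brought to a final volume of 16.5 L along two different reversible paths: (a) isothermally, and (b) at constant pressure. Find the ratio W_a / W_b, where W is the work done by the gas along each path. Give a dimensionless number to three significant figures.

W_a / W_b ≈ 0.500

Path (a) isothermal: W = P₁V₁ ln(V₂/V₁) → W_a/(P₁V₁) = 1.256.
Path (b) isobaric: W = P₁(V₂ − V₁) → W_b/(P₁V₁) = 2.511.
W_a / W_b = 1.256 / 2.511 = 0.5002.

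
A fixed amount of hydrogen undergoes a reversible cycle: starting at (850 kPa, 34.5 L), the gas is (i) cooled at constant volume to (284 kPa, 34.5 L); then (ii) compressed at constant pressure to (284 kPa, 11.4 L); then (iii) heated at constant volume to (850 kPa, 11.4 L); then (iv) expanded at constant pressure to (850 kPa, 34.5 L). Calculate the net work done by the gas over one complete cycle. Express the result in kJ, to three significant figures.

Constant-volume legs do no work.
W(ii) = (284)(11.4 − 34.5) = -6560 J; W(iv) = (850)(34.5 − 11.4) = 19635 J.
W_net = -6560 + 19635 = 13075 J (the clockwise enclosed area).

W_net ≈ 13.1 kJ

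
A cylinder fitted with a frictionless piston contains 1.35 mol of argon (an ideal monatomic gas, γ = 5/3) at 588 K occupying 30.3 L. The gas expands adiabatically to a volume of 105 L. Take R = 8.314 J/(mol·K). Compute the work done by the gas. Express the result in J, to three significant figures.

Adiabatic: TV^(γ−1) = const with γ = 5/3.
T₂ = T₁ (V₁/V₂)^(γ−1) = 588 × (30.3/105)^0.667 = 588 × 0.4367 = 256.8 K.
W_by = nCᵥ(T₁ − T₂) = (1.35)(12.47)(588 − 256.8) = 5577 J.

W ≈ 5580 J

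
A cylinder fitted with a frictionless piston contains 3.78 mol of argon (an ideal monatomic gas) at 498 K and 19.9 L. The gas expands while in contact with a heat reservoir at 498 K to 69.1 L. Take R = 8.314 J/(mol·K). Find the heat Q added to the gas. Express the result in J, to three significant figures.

Q ≈ 19500 J

Isothermal ⇒ ΔU = 0, so Q = W = nRT ln(V₂/V₁).
Q = (3.78)(8.314)(498) ln(69.1/19.9) = 15651 × 1.245 = 19482 J.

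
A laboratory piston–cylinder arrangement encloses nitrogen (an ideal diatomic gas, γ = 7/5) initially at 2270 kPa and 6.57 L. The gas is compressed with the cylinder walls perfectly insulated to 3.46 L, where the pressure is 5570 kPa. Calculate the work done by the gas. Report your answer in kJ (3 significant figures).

W ≈ -10.9 kJ

Adiabatic: W = (P₁V₁ − P₂V₂)/(γ − 1) with γ = 7/5.
P₁V₁ = 14914 J, P₂V₂ = 19272 J.
W = (14914 − 19272) / 0.4 = -10896 J.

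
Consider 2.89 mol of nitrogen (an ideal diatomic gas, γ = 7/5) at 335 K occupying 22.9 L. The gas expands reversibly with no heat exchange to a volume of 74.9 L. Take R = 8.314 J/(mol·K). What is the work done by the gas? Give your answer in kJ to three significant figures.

Adiabatic: TV^(γ−1) = const with γ = 7/5.
T₂ = T₁ (V₁/V₂)^(γ−1) = 335 × (22.9/74.9)^0.4 = 335 × 0.6225 = 208.5 K.
W_by = nCᵥ(T₁ − T₂) = (2.89)(20.79)(335 − 208.5) = 7596 J.

W ≈ 7.60 kJ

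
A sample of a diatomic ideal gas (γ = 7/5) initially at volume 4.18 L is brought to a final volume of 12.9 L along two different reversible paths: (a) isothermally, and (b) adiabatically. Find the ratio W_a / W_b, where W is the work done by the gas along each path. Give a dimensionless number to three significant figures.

Path (a) isothermal: W = P₁V₁ ln(V₂/V₁) → W_a/(P₁V₁) = 1.127.
Path (b) adiabatic: W = P₁V₁(1 − (V₁/V₂)^(γ−1))/(γ−1) → W_b/(P₁V₁) = 0.9072.
W_a / W_b = 1.127 / 0.9072 = 1.242.

W_a / W_b ≈ 1.24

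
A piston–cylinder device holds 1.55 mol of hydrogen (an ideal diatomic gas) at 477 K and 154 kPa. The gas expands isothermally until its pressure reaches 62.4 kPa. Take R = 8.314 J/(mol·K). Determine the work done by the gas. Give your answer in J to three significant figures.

Isothermal process: W = nRT ln(V₂/V₁) = nRT ln(P₁/P₂).
W = (1.55)(8.314)(477) × ln(154/62.4)
  = 6147 × ln(2.468) = 6147 × 0.9034
W_by_gas = 5553 J.

W ≈ 5550 J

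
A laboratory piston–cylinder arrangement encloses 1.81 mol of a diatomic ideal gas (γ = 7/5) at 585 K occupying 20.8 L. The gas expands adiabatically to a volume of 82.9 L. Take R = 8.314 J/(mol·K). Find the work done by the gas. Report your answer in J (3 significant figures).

W ≈ 9350 J

Adiabatic: TV^(γ−1) = const with γ = 7/5.
T₂ = T₁ (V₁/V₂)^(γ−1) = 585 × (20.8/82.9)^0.4 = 585 × 0.5752 = 336.5 K.
W_by = nCᵥ(T₁ − T₂) = (1.81)(20.79)(585 − 336.5) = 9350 J.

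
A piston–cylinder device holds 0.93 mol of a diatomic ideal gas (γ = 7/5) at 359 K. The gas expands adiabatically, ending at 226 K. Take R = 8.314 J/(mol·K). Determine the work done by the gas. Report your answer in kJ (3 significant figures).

Adiabatic ⇒ Q = 0, so W_by = −ΔU = nCᵥ(T₁ − T₂).
Cᵥ = 5R/2 = 20.79 J/(mol·K).
W = (0.93)(20.79)(359 − 226) = 2571 J.

W ≈ 2.57 kJ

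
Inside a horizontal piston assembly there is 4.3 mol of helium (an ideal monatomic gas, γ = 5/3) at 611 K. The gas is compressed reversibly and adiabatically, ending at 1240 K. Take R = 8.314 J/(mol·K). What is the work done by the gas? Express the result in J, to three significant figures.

W ≈ -33700 J

Adiabatic ⇒ Q = 0, so W_by = −ΔU = nCᵥ(T₁ − T₂).
Cᵥ = 3R/2 = 12.47 J/(mol·K).
W = (4.3)(12.47)(611 − 1240) = -33730 J.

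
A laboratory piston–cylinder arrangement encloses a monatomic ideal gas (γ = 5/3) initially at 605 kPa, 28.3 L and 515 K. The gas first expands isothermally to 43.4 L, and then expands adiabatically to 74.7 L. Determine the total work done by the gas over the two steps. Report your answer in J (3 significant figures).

Step 1 (isothermal): W = P₁V₁ ln(V₂/V₁) = (17122) ln(43.4/28.3) = 7321 J.
After step 1: P = 394.5 kPa, V = 43.4 L, T = 515 K.
Step 2 (adiabatic): W = (P₁V₁ − P₂V₂)/(γ−1) = (17122 − 11921)/0.667 = 7800 J.
W_total = 7321 + 7800 = 15122 J.

W_total ≈ 15100 J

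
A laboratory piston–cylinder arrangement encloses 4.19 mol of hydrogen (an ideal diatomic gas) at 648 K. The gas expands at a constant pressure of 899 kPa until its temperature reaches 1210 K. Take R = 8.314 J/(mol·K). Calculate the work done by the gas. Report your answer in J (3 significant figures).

W ≈ 19600 J

Isobaric: W = P ΔV = nR ΔT.
W = (4.19)(8.314)(1210 − 648) = 19578 J.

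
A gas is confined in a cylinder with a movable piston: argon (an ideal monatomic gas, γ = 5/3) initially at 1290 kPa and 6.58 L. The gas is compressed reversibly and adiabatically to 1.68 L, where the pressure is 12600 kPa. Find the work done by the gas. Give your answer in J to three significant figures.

W ≈ -19000 J

Adiabatic: W = (P₁V₁ − P₂V₂)/(γ − 1) with γ = 5/3.
P₁V₁ = 8488 J, P₂V₂ = 21168 J.
W = (8488 − 21168) / 0.6667 = -19020 J.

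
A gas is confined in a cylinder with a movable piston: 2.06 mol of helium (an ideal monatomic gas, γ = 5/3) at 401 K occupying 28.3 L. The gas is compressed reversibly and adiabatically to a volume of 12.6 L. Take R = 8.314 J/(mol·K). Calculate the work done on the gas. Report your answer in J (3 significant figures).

Adiabatic: TV^(γ−1) = const with γ = 5/3.
T₂ = T₁ (V₁/V₂)^(γ−1) = 401 × (28.3/12.6)^0.667 = 401 × 1.715 = 687.7 K.
W_by = nCᵥ(T₁ − T₂) = (2.06)(12.47)(401 − 687.7) = -7366 J.
Work on gas = −W_by = 7366 J.

W ≈ 7370 J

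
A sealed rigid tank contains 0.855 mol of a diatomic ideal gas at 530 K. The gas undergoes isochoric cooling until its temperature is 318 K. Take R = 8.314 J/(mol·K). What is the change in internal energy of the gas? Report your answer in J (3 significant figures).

ΔU ≈ -3770 J

Constant volume ⇒ W = 0, so Q = ΔU = nCᵥΔT with Cᵥ = 5R/2 = 20.79 J/(mol·K).
ΔU = (0.855)(20.79)(318 − 530) = -3767 J.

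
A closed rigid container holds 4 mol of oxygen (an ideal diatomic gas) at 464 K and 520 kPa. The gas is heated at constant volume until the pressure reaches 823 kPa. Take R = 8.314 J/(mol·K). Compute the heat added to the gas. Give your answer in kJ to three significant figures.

Constant volume ⇒ W = 0, so Q = ΔU = nCᵥΔT with Cᵥ = 5R/2 = 20.79 J/(mol·K).
At constant V, T₂/T₁ = P₂/P₁ ⇒ ΔT = T₁(P₂/P₁ − 1) = 464·(823/520 − 1) = 270.4 K.
ΔU = (4)(20.79)(270.4) = 22478 J.

Q ≈ 22.5 kJ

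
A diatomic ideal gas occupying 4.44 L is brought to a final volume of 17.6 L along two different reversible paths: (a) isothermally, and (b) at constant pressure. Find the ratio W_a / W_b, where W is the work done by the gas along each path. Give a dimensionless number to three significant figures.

W_a / W_b ≈ 0.465

Path (a) isothermal: W = P₁V₁ ln(V₂/V₁) → W_a/(P₁V₁) = 1.377.
Path (b) isobaric: W = P₁(V₂ − V₁) → W_b/(P₁V₁) = 2.964.
W_a / W_b = 1.377 / 2.964 = 0.4647.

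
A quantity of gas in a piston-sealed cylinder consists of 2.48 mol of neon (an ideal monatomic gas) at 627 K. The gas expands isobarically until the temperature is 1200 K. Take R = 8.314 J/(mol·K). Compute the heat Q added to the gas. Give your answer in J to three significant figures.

Isobaric: W = nRΔT = (2.48)(8.314)(573) = 11815 J.
ΔU = nCᵥΔT with Cᵥ = 3R/2: ΔU = (2.48)(12.47)(573) = 17722 J.
Q = ΔU + W = 17722 + 11815 = 29536 J.

Q ≈ 29500 J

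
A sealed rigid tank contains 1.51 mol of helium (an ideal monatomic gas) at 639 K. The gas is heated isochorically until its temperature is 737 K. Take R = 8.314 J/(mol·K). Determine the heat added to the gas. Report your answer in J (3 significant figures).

Constant volume ⇒ W = 0, so Q = ΔU = nCᵥΔT with Cᵥ = 3R/2 = 12.47 J/(mol·K).
ΔU = (1.51)(12.47)(737 − 639) = 1845 J.

Q ≈ 1850 J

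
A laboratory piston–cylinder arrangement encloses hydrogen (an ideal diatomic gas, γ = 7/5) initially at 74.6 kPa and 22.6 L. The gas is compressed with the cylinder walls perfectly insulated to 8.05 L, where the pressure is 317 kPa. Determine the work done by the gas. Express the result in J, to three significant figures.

W ≈ -2160 J

Adiabatic: W = (P₁V₁ − P₂V₂)/(γ − 1) with γ = 7/5.
P₁V₁ = 1686 J, P₂V₂ = 2552 J.
W = (1686 − 2552) / 0.4 = -2165 J.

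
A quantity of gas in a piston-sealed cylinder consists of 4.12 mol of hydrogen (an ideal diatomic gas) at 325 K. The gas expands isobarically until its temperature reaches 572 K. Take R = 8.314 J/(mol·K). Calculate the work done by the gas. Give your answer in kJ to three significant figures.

W ≈ 8.46 kJ

Isobaric: W = P ΔV = nR ΔT.
W = (4.12)(8.314)(572 − 325) = 8461 J.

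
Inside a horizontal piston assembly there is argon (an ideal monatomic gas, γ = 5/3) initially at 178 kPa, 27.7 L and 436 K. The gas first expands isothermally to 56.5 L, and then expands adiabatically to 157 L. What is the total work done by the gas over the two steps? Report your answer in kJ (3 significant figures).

Step 1 (isothermal): W = P₁V₁ ln(V₂/V₁) = (4931) ln(56.5/27.7) = 3515 J.
After step 1: P = 87.27 kPa, V = 56.5 L, T = 436 K.
Step 2 (adiabatic): W = (P₁V₁ − P₂V₂)/(γ−1) = (4931 − 2495)/0.667 = 3654 J.
W_total = 3515 + 3654 = 7169 J.

W_total ≈ 7.17 kJ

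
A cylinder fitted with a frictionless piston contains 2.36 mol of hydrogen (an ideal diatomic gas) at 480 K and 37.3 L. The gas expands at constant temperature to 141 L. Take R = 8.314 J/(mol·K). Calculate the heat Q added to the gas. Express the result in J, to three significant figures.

Isothermal ⇒ ΔU = 0, so Q = W = nRT ln(V₂/V₁).
Q = (2.36)(8.314)(480) ln(141/37.3) = 9418 × 1.33 = 12524 J.

Q ≈ 12500 J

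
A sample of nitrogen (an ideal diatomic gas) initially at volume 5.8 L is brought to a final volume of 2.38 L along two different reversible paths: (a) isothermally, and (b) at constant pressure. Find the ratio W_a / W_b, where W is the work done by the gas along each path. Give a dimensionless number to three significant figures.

W_a / W_b ≈ 1.51

Path (a) isothermal: W = P₁V₁ ln(V₂/V₁) → W_a/(P₁V₁) = -0.8908.
Path (b) isobaric: W = P₁(V₂ − V₁) → W_b/(P₁V₁) = -0.5897.
W_a / W_b = -0.8908 / -0.5897 = 1.511.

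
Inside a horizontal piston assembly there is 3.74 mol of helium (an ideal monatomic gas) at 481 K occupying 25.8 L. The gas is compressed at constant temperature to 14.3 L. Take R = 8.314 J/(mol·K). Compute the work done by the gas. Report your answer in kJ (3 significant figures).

W ≈ -8.83 kJ

Isothermal: W = nRT ln(V₂/V₁).
W = (3.74)(8.314)(481) × ln(14.3/25.8)
  = 14956 × -0.5901
W_by_gas = -8826 J.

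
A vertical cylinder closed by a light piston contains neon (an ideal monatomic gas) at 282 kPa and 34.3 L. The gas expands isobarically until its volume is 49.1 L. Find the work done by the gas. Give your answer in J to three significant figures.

Isobaric: W = P ΔV.
W = (282 kPa)(49.1 − 34.3 L) = (282)(14.8) = 4174 J.

W ≈ 4170 J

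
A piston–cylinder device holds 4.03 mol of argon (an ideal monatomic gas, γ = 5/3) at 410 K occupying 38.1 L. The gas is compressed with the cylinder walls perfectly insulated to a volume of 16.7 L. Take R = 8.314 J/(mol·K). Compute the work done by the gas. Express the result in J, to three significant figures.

Adiabatic: TV^(γ−1) = const with γ = 5/3.
T₂ = T₁ (V₁/V₂)^(γ−1) = 410 × (38.1/16.7)^0.667 = 410 × 1.733 = 710.5 K.
W_by = nCᵥ(T₁ − T₂) = (4.03)(12.47)(410 − 710.5) = -15105 J.

W ≈ -15100 J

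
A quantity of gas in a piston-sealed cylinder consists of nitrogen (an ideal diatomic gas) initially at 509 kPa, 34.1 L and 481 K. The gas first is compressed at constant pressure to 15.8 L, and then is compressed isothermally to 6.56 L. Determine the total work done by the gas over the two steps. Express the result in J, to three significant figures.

W_total ≈ -16400 J

Step 1 (isobaric): W = PΔV = (509 kPa)(15.8 − 34.1 L) = -9315 J.
After step 1: P = 509 kPa, V = 15.8 L, T = 222.9 K.
Step 2 (isothermal): W = P₁V₁ ln(V₂/V₁) = (8042) ln(6.56/15.8) = -7069 J.
W_total = -9315 − 7069 = -16384 J.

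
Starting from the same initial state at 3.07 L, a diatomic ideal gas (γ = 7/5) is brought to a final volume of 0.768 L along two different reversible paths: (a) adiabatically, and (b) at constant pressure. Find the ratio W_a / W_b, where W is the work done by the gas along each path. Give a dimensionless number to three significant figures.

W_a / W_b ≈ 2.47

Path (a) adiabatic: W = P₁V₁(1 − (V₁/V₂)^(γ−1))/(γ−1) → W_a/(P₁V₁) = -1.852.
Path (b) isobaric: W = P₁(V₂ − V₁) → W_b/(P₁V₁) = -0.7498.
W_a / W_b = -1.852 / -0.7498 = 2.469.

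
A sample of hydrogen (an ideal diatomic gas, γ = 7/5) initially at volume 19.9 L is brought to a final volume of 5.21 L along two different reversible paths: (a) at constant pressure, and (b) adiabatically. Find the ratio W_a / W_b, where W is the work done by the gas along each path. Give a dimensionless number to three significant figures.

Path (a) isobaric: W = P₁(V₂ − V₁) → W_a/(P₁V₁) = -0.7382.
Path (b) adiabatic: W = P₁V₁(1 − (V₁/V₂)^(γ−1))/(γ−1) → W_b/(P₁V₁) = -1.773.
W_a / W_b = -0.7382 / -1.773 = 0.4163.

W_a / W_b ≈ 0.416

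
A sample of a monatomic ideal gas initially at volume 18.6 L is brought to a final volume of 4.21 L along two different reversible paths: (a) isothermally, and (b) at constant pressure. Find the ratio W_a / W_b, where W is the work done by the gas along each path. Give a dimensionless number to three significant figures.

Path (a) isothermal: W = P₁V₁ ln(V₂/V₁) → W_a/(P₁V₁) = -1.486.
Path (b) isobaric: W = P₁(V₂ − V₁) → W_b/(P₁V₁) = -0.7737.
W_a / W_b = -1.486 / -0.7737 = 1.92.

W_a / W_b ≈ 1.92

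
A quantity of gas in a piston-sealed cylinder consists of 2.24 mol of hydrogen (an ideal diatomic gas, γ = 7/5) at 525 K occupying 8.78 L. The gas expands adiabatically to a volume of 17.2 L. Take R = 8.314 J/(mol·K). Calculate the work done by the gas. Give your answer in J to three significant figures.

Adiabatic: TV^(γ−1) = const with γ = 7/5.
T₂ = T₁ (V₁/V₂)^(γ−1) = 525 × (8.78/17.2)^0.4 = 525 × 0.7642 = 401.2 K.
W_by = nCᵥ(T₁ − T₂) = (2.24)(20.79)(525 − 401.2) = 5765 J.

W ≈ 5760 J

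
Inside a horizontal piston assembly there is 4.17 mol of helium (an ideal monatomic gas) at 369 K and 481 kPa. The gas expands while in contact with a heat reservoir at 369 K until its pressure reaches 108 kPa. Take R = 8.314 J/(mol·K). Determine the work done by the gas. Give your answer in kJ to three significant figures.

Isothermal process: W = nRT ln(V₂/V₁) = nRT ln(P₁/P₂).
W = (4.17)(8.314)(369) × ln(481/108)
  = 12793 × ln(4.454) = 12793 × 1.494
W_by_gas = 19109 J.

W ≈ 19.1 kJ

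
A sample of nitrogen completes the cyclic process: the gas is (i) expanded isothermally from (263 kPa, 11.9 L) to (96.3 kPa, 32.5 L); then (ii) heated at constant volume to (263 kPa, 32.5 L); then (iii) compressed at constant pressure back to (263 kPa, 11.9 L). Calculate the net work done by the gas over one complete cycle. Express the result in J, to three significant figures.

W_net ≈ -2270 J

Leg (i): W = PᵢVᵢ ln(V_f/Vᵢ) = (3130) ln(32.5/11.9) = 3144 J.
Leg (ii): W = 0.
Leg (iii): W = PΔV = (263)(11.9 − 32.5) = -5418 J.
W_net = 3144 − 5418 = -2273 J.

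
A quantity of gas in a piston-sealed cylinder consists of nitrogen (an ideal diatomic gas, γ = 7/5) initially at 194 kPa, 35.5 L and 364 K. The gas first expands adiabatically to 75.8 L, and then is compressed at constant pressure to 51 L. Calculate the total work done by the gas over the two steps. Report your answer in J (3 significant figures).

W_total ≈ 2840 J

Step 1 (adiabatic): W = (P₁V₁ − P₂V₂)/(γ−1) = (6887 − 5085)/0.4 = 4506 J.
After step 1: P = 67.08 kPa, V = 75.8 L, T = 268.7 K.
Step 2 (isobaric): W = PΔV = (67.08 kPa)(51 − 75.8 L) = -1664 J.
W_total = 4506 − 1664 = 2843 J.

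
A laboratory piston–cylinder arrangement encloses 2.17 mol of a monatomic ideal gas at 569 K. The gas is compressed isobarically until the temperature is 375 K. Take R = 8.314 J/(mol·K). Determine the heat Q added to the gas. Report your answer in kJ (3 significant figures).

Q ≈ -8.75 kJ

Isobaric: W = nRΔT = (2.17)(8.314)(-194) = -3500 J.
ΔU = nCᵥΔT with Cᵥ = 3R/2: ΔU = (2.17)(12.47)(-194) = -5250 J.
Q = ΔU + W = -5250 − 3500 = -8750 J.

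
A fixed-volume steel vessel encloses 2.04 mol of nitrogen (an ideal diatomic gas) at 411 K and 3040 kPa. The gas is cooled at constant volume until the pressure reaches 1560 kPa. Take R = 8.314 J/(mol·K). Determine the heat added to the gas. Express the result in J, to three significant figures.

Q ≈ -8480 J

Constant volume ⇒ W = 0, so Q = ΔU = nCᵥΔT with Cᵥ = 5R/2 = 20.79 J/(mol·K).
At constant V, T₂/T₁ = P₂/P₁ ⇒ ΔT = T₁(P₂/P₁ − 1) = 411·(1560/3040 − 1) = -200.1 K.
ΔU = (2.04)(20.79)(-200.1) = -8484 J.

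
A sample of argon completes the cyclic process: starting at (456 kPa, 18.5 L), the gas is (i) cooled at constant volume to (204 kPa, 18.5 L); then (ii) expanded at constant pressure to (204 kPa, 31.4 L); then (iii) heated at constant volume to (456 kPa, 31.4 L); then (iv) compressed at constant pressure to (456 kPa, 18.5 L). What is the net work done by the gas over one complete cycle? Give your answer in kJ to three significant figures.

W_net ≈ -3.25 kJ

Constant-volume legs do no work.
W(ii) = (204)(31.4 − 18.5) = 2632 J; W(iv) = (456)(18.5 − 31.4) = -5882 J.
W_net = 2632 − 5882 = -3251 J (the counter-clockwise enclosed area).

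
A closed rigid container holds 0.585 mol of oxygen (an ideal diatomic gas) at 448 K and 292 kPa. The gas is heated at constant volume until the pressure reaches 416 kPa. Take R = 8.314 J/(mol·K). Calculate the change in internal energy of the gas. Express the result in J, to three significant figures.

ΔU ≈ 2310 J

Constant volume ⇒ W = 0, so Q = ΔU = nCᵥΔT with Cᵥ = 5R/2 = 20.79 J/(mol·K).
At constant V, T₂/T₁ = P₂/P₁ ⇒ ΔT = T₁(P₂/P₁ − 1) = 448·(416/292 − 1) = 190.2 K.
ΔU = (0.585)(20.79)(190.2) = 2313 J.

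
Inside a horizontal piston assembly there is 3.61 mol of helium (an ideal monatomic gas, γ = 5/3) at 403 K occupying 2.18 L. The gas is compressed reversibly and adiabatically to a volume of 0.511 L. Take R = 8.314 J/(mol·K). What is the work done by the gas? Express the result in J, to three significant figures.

W ≈ -29600 J

Adiabatic: TV^(γ−1) = const with γ = 5/3.
T₂ = T₁ (V₁/V₂)^(γ−1) = 403 × (2.18/0.511)^0.667 = 403 × 2.63 = 1060 K.
W_by = nCᵥ(T₁ − T₂) = (3.61)(12.47)(403 − 1060) = -29581 J.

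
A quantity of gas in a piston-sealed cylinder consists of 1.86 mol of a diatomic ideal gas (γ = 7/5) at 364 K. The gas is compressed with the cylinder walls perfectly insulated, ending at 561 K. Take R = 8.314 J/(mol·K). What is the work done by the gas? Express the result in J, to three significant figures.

W ≈ -7620 J

Adiabatic ⇒ Q = 0, so W_by = −ΔU = nCᵥ(T₁ − T₂).
Cᵥ = 5R/2 = 20.79 J/(mol·K).
W = (1.86)(20.79)(364 − 561) = -7616 J.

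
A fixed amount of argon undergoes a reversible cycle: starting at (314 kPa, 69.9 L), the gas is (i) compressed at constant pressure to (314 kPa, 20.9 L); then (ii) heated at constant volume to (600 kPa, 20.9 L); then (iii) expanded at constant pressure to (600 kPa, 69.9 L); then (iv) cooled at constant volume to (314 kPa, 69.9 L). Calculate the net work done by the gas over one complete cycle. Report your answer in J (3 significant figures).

W_net ≈ 14000 J

Constant-volume legs do no work.
W(i) = (314)(20.9 − 69.9) = -15386 J; W(iii) = (600)(69.9 − 20.9) = 29400 J.
W_net = -15386 + 29400 = 14014 J (the clockwise enclosed area).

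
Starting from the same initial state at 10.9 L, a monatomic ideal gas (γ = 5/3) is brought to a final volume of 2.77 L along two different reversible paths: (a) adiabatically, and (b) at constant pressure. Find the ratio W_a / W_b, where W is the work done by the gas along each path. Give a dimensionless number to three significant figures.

Path (a) adiabatic: W = P₁V₁(1 − (V₁/V₂)^(γ−1))/(γ−1) → W_a/(P₁V₁) = -2.239.
Path (b) isobaric: W = P₁(V₂ − V₁) → W_b/(P₁V₁) = -0.7459.
W_a / W_b = -2.239 / -0.7459 = 3.001.

W_a / W_b ≈ 3.00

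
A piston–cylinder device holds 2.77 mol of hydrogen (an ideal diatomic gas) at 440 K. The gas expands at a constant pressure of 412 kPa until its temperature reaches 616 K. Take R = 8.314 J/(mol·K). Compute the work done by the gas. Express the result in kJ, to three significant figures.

W ≈ 4.05 kJ

Isobaric: W = P ΔV = nR ΔT.
W = (2.77)(8.314)(616 − 440) = 4053 J.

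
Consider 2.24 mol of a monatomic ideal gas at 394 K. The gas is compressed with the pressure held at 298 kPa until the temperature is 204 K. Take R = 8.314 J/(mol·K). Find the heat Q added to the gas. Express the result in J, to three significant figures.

Isobaric: W = nRΔT = (2.24)(8.314)(-190) = -3538 J.
ΔU = nCᵥΔT with Cᵥ = 3R/2: ΔU = (2.24)(12.47)(-190) = -5308 J.
Q = ΔU + W = -5308 − 3538 = -8846 J.

Q ≈ -8850 J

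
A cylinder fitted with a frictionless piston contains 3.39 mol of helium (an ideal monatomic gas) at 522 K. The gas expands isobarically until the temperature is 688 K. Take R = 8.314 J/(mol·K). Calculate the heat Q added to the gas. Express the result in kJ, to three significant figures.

Q ≈ 11.7 kJ

Isobaric: W = nRΔT = (3.39)(8.314)(166) = 4679 J.
ΔU = nCᵥΔT with Cᵥ = 3R/2: ΔU = (3.39)(12.47)(166) = 7018 J.
Q = ΔU + W = 7018 + 4679 = 11697 J.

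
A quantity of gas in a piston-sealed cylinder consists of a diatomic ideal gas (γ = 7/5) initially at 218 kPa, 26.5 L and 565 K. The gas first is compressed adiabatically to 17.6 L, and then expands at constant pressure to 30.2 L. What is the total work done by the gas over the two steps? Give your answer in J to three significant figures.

W_total ≈ 2300 J

Step 1 (adiabatic): W = (P₁V₁ − P₂V₂)/(γ−1) = (5777 − 6804)/0.4 = -2569 J.
After step 1: P = 386.6 kPa, V = 17.6 L, T = 665.5 K.
Step 2 (isobaric): W = PΔV = (386.6 kPa)(30.2 − 17.6 L) = 4871 J.
W_total = -2569 + 4871 = 2303 J.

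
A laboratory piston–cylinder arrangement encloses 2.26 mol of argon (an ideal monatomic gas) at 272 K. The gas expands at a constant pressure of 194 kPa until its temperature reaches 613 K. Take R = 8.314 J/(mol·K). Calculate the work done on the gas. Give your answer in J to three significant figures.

Isobaric: W = P ΔV = nR ΔT.
W = (2.26)(8.314)(613 − 272) = 6407 J.
Work on gas = −W_by = -6407 J.

W ≈ -6410 J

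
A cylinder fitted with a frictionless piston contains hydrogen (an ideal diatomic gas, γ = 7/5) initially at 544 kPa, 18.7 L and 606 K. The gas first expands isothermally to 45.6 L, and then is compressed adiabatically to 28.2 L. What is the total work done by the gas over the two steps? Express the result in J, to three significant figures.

W_total ≈ 3680 J

Step 1 (isothermal): W = P₁V₁ ln(V₂/V₁) = (10173) ln(45.6/18.7) = 9068 J.
After step 1: P = 223.1 kPa, V = 45.6 L, T = 606 K.
Step 2 (adiabatic): W = (P₁V₁ − P₂V₂)/(γ−1) = (10173 − 12329)/0.4 = -5390 J.
W_total = 9068 − 5390 = 3677 J.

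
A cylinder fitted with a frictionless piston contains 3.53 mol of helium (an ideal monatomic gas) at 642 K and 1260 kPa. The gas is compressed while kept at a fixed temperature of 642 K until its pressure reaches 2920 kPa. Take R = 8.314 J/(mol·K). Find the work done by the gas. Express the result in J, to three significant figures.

W ≈ -15800 J

Isothermal process: W = nRT ln(V₂/V₁) = nRT ln(P₁/P₂).
W = (3.53)(8.314)(642) × ln(1260/2920)
  = 18842 × ln(0.4315) = 18842 × -0.8405
W_by_gas = -15836 J.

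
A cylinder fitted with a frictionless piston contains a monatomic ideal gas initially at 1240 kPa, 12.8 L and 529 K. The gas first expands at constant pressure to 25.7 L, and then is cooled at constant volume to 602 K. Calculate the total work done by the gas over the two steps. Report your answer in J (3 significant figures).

Step 1 (isobaric): W = PΔV = (1240 kPa)(25.7 − 12.8 L) = 15996 J.
Step 2 (isochoric): W = 0 (constant volume).
W_total = 15996 + 0 = 15996 J.

W_total ≈ 16000 J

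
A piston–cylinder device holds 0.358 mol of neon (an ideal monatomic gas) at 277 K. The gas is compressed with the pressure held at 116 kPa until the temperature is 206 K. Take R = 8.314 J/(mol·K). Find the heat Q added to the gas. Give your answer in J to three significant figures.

Q ≈ -528 J

Isobaric: W = nRΔT = (0.358)(8.314)(-71) = -211.3 J.
ΔU = nCᵥΔT with Cᵥ = 3R/2: ΔU = (0.358)(12.47)(-71) = -317 J.
Q = ΔU + W = -317 − 211.3 = -528.3 J.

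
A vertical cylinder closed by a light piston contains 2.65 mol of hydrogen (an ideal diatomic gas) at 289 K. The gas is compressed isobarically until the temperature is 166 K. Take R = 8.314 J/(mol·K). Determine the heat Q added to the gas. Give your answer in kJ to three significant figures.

Isobaric: W = nRΔT = (2.65)(8.314)(-123) = -2710 J.
ΔU = nCᵥΔT with Cᵥ = 5R/2: ΔU = (2.65)(20.79)(-123) = -6775 J.
Q = ΔU + W = -6775 − 2710 = -9485 J.

Q ≈ -9.48 kJ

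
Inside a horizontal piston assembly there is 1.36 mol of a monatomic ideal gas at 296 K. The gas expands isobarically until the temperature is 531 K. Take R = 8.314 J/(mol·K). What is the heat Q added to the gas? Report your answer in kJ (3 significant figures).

Q ≈ 6.64 kJ

Isobaric: W = nRΔT = (1.36)(8.314)(235) = 2657 J.
ΔU = nCᵥΔT with Cᵥ = 3R/2: ΔU = (1.36)(12.47)(235) = 3986 J.
Q = ΔU + W = 3986 + 2657 = 6643 J.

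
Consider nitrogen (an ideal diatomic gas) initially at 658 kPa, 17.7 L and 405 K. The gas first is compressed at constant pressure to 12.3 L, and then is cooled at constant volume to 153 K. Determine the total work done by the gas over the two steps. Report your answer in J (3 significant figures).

Step 1 (isobaric): W = PΔV = (658 kPa)(12.3 − 17.7 L) = -3553 J.
Step 2 (isochoric): W = 0 (constant volume).
W_total = -3553 + 0 = -3553 J.

W_total ≈ -3550 J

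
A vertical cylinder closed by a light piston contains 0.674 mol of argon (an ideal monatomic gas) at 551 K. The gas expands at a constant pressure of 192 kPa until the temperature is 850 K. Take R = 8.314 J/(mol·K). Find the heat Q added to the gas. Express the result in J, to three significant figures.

Isobaric: W = nRΔT = (0.674)(8.314)(299) = 1675 J.
ΔU = nCᵥΔT with Cᵥ = 3R/2: ΔU = (0.674)(12.47)(299) = 2513 J.
Q = ΔU + W = 2513 + 1675 = 4189 J.

Q ≈ 4190 J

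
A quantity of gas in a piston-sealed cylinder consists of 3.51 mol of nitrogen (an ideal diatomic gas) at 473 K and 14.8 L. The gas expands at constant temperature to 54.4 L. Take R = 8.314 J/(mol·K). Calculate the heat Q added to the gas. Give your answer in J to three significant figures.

Q ≈ 18000 J

Isothermal ⇒ ΔU = 0, so Q = W = nRT ln(V₂/V₁).
Q = (3.51)(8.314)(473) ln(54.4/14.8) = 13803 × 1.302 = 17968 J.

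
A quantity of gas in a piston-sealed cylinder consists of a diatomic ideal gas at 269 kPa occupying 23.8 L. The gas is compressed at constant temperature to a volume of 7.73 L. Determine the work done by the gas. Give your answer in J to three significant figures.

Isothermal: W = nRT ln(V₂/V₁) = P₁V₁ ln(V₂/V₁).
P₁V₁ = (269 kPa)(23.8 L) = 6402 J.
W = 6402 × ln(7.73/23.8) = 6402 × -1.125
W_by_gas = -7200 J.

W ≈ -7200 J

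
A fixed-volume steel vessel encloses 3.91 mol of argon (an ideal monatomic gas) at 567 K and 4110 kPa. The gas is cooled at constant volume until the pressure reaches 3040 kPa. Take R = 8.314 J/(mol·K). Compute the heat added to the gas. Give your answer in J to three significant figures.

Q ≈ -7200 J

Constant volume ⇒ W = 0, so Q = ΔU = nCᵥΔT with Cᵥ = 3R/2 = 12.47 J/(mol·K).
At constant V, T₂/T₁ = P₂/P₁ ⇒ ΔT = T₁(P₂/P₁ − 1) = 567·(3040/4110 − 1) = -147.6 K.
ΔU = (3.91)(12.47)(-147.6) = -7198 J.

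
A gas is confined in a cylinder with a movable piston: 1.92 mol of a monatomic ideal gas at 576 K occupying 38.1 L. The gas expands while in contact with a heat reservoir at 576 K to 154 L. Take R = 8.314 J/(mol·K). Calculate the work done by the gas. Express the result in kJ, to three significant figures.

Isothermal: W = nRT ln(V₂/V₁).
W = (1.92)(8.314)(576) × ln(154/38.1)
  = 9195 × 1.397
W_by_gas = 12842 J.

W ≈ 12.8 kJ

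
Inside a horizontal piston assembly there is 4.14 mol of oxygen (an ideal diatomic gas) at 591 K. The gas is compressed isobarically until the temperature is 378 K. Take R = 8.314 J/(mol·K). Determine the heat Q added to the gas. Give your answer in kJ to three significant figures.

Q ≈ -25.7 kJ

Isobaric: W = nRΔT = (4.14)(8.314)(-213) = -7331 J.
ΔU = nCᵥΔT with Cᵥ = 5R/2: ΔU = (4.14)(20.79)(-213) = -18329 J.
Q = ΔU + W = -18329 − 7331 = -25660 J.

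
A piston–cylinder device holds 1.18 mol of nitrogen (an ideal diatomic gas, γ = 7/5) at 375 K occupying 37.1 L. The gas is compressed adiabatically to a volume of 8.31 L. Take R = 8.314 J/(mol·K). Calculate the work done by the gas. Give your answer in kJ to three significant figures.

Adiabatic: TV^(γ−1) = const with γ = 7/5.
T₂ = T₁ (V₁/V₂)^(γ−1) = 375 × (37.1/8.31)^0.4 = 375 × 1.819 = 682.2 K.
W_by = nCᵥ(T₁ − T₂) = (1.18)(20.79)(375 − 682.2) = -7536 J.

W ≈ -7.54 kJ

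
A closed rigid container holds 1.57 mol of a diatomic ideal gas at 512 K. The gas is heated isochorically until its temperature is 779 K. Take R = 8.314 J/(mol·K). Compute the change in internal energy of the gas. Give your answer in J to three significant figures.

Constant volume ⇒ W = 0, so Q = ΔU = nCᵥΔT with Cᵥ = 5R/2 = 20.79 J/(mol·K).
ΔU = (1.57)(20.79)(779 − 512) = 8713 J.

ΔU ≈ 8710 J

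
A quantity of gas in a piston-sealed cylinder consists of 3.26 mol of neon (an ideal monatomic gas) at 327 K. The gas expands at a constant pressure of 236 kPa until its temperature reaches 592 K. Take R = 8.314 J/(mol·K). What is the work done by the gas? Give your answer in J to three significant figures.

Isobaric: W = P ΔV = nR ΔT.
W = (3.26)(8.314)(592 − 327) = 7182 J.

W ≈ 7180 J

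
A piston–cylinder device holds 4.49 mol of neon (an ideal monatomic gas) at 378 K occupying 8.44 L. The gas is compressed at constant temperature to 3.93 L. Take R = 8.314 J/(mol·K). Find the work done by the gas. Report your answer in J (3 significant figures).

W ≈ -10800 J

Isothermal: W = nRT ln(V₂/V₁).
W = (4.49)(8.314)(378) × ln(3.93/8.44)
  = 14111 × -0.7643
W_by_gas = -10785 J.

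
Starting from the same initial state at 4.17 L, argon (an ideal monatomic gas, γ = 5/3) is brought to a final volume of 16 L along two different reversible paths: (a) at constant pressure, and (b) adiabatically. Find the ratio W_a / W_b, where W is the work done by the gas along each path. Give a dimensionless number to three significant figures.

W_a / W_b ≈ 3.19

Path (a) isobaric: W = P₁(V₂ − V₁) → W_a/(P₁V₁) = 2.837.
Path (b) adiabatic: W = P₁V₁(1 − (V₁/V₂)^(γ−1))/(γ−1) → W_b/(P₁V₁) = 0.888.
W_a / W_b = 2.837 / 0.888 = 3.195.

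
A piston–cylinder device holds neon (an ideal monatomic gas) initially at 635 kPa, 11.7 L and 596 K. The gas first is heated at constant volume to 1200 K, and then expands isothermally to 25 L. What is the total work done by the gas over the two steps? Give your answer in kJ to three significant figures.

W_total ≈ 11.4 kJ

Step 1 (isochoric): W = 0 (constant volume).
After step 1: P = 1279 kPa (V unchanged).
Step 2 (isothermal): W = P₁V₁ ln(V₂/V₁) = (14959) ln(25/11.7) = 11358 J.
W_total = 0 + 11358 = 11358 J.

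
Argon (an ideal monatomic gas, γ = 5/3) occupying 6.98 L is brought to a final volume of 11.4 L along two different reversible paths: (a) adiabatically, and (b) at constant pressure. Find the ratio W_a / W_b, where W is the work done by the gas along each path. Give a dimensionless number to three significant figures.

W_a / W_b ≈ 0.661

Path (a) adiabatic: W = P₁V₁(1 − (V₁/V₂)^(γ−1))/(γ−1) → W_a/(P₁V₁) = 0.4184.
Path (b) isobaric: W = P₁(V₂ − V₁) → W_b/(P₁V₁) = 0.6332.
W_a / W_b = 0.4184 / 0.6332 = 0.6608.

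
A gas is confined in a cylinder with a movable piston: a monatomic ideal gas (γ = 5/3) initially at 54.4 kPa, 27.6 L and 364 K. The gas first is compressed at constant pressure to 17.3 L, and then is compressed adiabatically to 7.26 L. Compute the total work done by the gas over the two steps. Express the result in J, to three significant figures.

W_total ≈ -1670 J

Step 1 (isobaric): W = PΔV = (54.4 kPa)(17.3 − 27.6 L) = -560.3 J.
After step 1: P = 54.4 kPa, V = 17.3 L, T = 228.2 K.
Step 2 (adiabatic): W = (P₁V₁ − P₂V₂)/(γ−1) = (941.1 − 1679)/0.667 = -1107 J.
W_total = -560.3 − 1107 = -1667 J.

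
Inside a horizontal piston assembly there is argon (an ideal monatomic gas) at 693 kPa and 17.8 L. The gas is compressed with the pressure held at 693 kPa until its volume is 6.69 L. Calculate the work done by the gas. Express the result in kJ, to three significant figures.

W ≈ -7.70 kJ

Isobaric: W = P ΔV.
W = (693 kPa)(6.69 − 17.8 L) = (693)(-11.11) = -7699 J.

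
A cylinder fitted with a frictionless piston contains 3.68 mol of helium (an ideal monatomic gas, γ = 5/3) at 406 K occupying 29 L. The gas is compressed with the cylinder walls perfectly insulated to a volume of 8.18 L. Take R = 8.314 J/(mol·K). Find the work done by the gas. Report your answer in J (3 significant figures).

Adiabatic: TV^(γ−1) = const with γ = 5/3.
T₂ = T₁ (V₁/V₂)^(γ−1) = 406 × (29/8.18)^0.667 = 406 × 2.325 = 944 K.
W_by = nCᵥ(T₁ − T₂) = (3.68)(12.47)(406 − 944) = -24689 J.

W ≈ -24700 J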